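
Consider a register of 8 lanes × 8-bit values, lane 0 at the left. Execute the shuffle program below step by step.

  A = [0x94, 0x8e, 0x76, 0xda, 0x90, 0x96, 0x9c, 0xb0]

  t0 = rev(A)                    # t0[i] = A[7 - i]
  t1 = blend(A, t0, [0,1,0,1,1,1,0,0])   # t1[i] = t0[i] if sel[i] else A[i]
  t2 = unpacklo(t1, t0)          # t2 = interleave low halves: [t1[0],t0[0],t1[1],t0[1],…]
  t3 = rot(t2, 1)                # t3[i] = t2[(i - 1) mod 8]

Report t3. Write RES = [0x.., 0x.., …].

RES = [ 0x90  0x94  0xb0  0x9c  0x9c  0x76  0x96  0x90 ]

→ t0 |b0|9c|96|90|da|76|8e|94|
→ t1 |94|9c|76|90|da|76|9c|b0|
→ t2 |94|b0|9c|9c|76|96|90|90|
→ t3 |90|94|b0|9c|9c|76|96|90|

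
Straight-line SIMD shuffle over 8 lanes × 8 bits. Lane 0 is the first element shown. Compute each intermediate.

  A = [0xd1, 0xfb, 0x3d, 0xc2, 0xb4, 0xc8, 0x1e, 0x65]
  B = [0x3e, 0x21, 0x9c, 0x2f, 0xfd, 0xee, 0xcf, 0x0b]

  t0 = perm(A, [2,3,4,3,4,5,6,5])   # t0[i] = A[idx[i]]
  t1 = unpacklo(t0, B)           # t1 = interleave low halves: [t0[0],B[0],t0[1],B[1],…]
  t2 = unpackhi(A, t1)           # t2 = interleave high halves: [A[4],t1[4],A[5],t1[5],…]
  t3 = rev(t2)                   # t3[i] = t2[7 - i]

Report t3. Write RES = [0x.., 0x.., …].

t0 = [0x3d, 0xc2, 0xb4, 0xc2, 0xb4, 0xc8, 0x1e, 0xc8]
t1 = [0x3d, 0x3e, 0xc2, 0x21, 0xb4, 0x9c, 0xc2, 0x2f]
t2 = [0xb4, 0xb4, 0xc8, 0x9c, 0x1e, 0xc2, 0x65, 0x2f]
t3 = [0x2f, 0x65, 0xc2, 0x1e, 0x9c, 0xc8, 0xb4, 0xb4]

RES = [ 0x2f  0x65  0xc2  0x1e  0x9c  0xc8  0xb4  0xb4 ]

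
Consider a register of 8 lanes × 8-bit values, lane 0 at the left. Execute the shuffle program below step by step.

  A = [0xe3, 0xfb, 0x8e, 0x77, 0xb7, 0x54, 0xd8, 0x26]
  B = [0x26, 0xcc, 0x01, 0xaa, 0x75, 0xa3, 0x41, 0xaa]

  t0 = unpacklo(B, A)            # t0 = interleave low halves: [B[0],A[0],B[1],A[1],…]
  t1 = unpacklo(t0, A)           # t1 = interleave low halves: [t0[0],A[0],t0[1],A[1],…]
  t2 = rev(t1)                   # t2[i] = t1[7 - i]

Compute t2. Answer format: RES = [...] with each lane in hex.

t0 = [0x26, 0xe3, 0xcc, 0xfb, 0x01, 0x8e, 0xaa, 0x77]
t1 = [0x26, 0xe3, 0xe3, 0xfb, 0xcc, 0x8e, 0xfb, 0x77]
t2 = [0x77, 0xfb, 0x8e, 0xcc, 0xfb, 0xe3, 0xe3, 0x26]

RES = [ 0x77  0xfb  0x8e  0xcc  0xfb  0xe3  0xe3  0x26 ]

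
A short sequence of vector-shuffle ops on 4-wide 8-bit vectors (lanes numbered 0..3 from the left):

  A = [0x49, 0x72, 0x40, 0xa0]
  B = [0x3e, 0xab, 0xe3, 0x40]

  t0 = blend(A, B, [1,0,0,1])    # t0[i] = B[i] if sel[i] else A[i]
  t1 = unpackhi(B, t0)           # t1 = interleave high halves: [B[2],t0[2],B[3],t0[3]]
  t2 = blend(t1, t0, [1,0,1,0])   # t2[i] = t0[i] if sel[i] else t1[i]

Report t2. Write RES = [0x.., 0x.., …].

RES = [0x3e, 0x40, 0x40, 0x40]

  t0: 3e 72 40 40
  t1: e3 40 40 40
  t2: 3e 40 40 40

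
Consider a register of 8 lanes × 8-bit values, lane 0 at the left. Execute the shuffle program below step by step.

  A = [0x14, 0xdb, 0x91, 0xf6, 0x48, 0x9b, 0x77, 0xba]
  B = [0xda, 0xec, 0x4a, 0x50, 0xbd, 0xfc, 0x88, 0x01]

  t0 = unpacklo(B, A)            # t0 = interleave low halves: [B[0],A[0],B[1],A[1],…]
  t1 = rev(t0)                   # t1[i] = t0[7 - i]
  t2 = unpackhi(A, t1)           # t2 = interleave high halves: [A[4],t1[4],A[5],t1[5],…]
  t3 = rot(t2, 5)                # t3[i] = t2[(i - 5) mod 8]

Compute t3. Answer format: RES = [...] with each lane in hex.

  t0: da 14 ec db 4a 91 50 f6
  t1: f6 50 91 4a db ec 14 da
  t2: 48 db 9b ec 77 14 ba da
  t3: ec 77 14 ba da 48 db 9b

RES = [0xec, 0x77, 0x14, 0xba, 0xda, 0x48, 0xdb, 0x9b]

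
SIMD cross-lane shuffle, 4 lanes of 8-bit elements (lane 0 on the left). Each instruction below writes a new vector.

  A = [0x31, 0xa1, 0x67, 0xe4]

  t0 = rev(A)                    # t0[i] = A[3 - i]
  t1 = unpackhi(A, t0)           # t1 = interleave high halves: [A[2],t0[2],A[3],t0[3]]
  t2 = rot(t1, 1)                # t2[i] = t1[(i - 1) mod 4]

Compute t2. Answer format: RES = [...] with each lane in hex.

RES = [ 0x31  0x67  0xa1  0xe4 ]

→ t0 |e4|67|a1|31|
→ t1 |67|a1|e4|31|
→ t2 |31|67|a1|e4|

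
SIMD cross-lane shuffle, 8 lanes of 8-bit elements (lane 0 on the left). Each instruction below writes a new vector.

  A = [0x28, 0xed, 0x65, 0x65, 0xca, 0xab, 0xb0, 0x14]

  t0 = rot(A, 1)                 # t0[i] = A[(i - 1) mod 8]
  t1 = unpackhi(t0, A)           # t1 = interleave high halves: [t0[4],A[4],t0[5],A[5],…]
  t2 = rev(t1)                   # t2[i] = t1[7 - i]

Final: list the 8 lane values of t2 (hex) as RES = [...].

→ t0 |14|28|ed|65|65|ca|ab|b0|
→ t1 |65|ca|ca|ab|ab|b0|b0|14|
→ t2 |14|b0|b0|ab|ab|ca|ca|65|

RES = [ 0x14  0xb0  0xb0  0xab  0xab  0xca  0xca  0x65 ]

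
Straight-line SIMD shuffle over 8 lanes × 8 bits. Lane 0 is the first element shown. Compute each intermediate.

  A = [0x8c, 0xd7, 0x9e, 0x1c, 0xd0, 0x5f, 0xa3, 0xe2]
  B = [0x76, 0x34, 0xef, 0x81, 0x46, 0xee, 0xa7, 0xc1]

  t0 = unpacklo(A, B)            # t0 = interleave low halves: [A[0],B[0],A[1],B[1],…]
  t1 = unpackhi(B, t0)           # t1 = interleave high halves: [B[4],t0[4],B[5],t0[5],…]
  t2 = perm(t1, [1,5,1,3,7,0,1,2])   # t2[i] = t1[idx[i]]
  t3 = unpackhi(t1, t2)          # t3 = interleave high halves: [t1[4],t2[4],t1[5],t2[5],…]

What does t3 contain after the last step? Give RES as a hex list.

t0 = [0x8c, 0x76, 0xd7, 0x34, 0x9e, 0xef, 0x1c, 0x81]
t1 = [0x46, 0x9e, 0xee, 0xef, 0xa7, 0x1c, 0xc1, 0x81]
t2 = [0x9e, 0x1c, 0x9e, 0xef, 0x81, 0x46, 0x9e, 0xee]
t3 = [0xa7, 0x81, 0x1c, 0x46, 0xc1, 0x9e, 0x81, 0xee]

RES = [0xa7, 0x81, 0x1c, 0x46, 0xc1, 0x9e, 0x81, 0xee]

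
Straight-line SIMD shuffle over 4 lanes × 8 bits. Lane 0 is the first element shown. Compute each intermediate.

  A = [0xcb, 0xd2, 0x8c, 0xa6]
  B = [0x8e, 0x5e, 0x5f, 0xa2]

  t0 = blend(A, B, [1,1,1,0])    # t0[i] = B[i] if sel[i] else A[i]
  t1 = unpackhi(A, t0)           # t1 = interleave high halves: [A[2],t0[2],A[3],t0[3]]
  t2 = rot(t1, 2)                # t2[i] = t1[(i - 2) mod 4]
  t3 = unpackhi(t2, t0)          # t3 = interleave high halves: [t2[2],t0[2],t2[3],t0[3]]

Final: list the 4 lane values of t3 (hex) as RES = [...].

t0 = [0x8e, 0x5e, 0x5f, 0xa6]
t1 = [0x8c, 0x5f, 0xa6, 0xa6]
t2 = [0xa6, 0xa6, 0x8c, 0x5f]
t3 = [0x8c, 0x5f, 0x5f, 0xa6]

RES = [0x8c, 0x5f, 0x5f, 0xa6]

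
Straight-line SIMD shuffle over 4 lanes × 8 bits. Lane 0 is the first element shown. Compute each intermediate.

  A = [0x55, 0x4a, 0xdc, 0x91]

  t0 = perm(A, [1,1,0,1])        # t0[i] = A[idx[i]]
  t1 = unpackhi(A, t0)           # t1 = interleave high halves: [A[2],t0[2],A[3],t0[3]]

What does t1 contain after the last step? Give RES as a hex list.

→ t0 |4a|4a|55|4a|
→ t1 |dc|55|91|4a|

RES = [ 0xdc  0x55  0x91  0x4a ]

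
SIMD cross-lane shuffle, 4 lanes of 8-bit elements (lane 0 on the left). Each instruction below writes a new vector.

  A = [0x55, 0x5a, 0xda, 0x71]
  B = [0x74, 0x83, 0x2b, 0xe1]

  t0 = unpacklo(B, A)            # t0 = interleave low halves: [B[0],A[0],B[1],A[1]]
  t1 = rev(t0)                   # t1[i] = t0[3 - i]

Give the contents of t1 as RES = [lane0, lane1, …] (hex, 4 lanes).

  t0: 74 55 83 5a
  t1: 5a 83 55 74

RES = [ 0x5a  0x83  0x55  0x74 ]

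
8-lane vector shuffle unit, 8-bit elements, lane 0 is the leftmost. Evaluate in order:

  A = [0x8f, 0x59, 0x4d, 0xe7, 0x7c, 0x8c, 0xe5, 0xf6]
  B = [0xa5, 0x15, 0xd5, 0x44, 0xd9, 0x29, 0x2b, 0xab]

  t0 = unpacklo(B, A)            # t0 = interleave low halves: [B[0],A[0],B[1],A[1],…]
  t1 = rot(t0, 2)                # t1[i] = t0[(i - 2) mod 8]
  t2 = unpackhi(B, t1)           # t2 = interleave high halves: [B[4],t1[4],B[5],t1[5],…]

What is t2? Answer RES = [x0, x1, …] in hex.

RES = [ 0xd9  0x15  0x29  0x59  0x2b  0xd5  0xab  0x4d ]

→ t0 |a5|8f|15|59|d5|4d|44|e7|
→ t1 |44|e7|a5|8f|15|59|d5|4d|
→ t2 |d9|15|29|59|2b|d5|ab|4d|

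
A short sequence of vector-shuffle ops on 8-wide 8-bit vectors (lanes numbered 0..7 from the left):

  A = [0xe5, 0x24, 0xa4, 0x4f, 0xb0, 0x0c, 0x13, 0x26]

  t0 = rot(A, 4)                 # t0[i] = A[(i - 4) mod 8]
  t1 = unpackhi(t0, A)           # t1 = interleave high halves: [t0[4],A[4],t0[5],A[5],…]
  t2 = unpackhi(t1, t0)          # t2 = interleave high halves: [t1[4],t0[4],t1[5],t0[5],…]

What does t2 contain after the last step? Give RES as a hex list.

RES = [ 0xa4  0xe5  0x13  0x24  0x4f  0xa4  0x26  0x4f ]

→ t0 |b0|0c|13|26|e5|24|a4|4f|
→ t1 |e5|b0|24|0c|a4|13|4f|26|
→ t2 |a4|e5|13|24|4f|a4|26|4f|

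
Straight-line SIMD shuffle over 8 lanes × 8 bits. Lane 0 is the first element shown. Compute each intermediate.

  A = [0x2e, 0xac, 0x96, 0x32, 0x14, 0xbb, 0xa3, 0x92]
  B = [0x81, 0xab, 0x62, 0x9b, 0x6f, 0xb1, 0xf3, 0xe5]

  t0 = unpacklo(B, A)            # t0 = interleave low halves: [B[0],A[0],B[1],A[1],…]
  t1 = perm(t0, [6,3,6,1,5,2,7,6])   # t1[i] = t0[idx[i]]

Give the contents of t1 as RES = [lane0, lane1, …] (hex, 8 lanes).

RES = [0x9b, 0xac, 0x9b, 0x2e, 0x96, 0xab, 0x32, 0x9b]

→ t0 |81|2e|ab|ac|62|96|9b|32|
→ t1 |9b|ac|9b|2e|96|ab|32|9b|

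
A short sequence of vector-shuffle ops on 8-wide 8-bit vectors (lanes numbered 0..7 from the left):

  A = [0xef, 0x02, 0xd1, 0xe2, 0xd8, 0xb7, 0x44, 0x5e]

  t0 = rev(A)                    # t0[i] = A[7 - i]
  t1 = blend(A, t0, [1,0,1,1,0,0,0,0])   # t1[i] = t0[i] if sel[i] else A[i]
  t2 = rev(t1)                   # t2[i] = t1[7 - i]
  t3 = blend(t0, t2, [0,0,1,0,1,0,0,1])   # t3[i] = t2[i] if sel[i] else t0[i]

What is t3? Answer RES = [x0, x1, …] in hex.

RES = [0x5e, 0x44, 0xb7, 0xd8, 0xd8, 0xd1, 0x02, 0x5e]

→ t0 |5e|44|b7|d8|e2|d1|02|ef|
→ t1 |5e|02|b7|d8|d8|b7|44|5e|
→ t2 |5e|44|b7|d8|d8|b7|02|5e|
→ t3 |5e|44|b7|d8|d8|d1|02|5e|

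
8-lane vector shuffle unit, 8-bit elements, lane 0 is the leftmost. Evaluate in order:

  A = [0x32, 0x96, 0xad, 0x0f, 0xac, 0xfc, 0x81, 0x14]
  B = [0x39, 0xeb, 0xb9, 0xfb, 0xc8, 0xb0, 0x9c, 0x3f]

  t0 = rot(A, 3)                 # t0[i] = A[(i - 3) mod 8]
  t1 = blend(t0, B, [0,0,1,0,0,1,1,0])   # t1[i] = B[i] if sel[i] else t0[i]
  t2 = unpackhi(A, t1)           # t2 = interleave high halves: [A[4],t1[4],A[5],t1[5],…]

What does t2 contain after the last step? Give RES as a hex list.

RES = [0xac, 0x96, 0xfc, 0xb0, 0x81, 0x9c, 0x14, 0xac]

→ t0 |fc|81|14|32|96|ad|0f|ac|
→ t1 |fc|81|b9|32|96|b0|9c|ac|
→ t2 |ac|96|fc|b0|81|9c|14|ac|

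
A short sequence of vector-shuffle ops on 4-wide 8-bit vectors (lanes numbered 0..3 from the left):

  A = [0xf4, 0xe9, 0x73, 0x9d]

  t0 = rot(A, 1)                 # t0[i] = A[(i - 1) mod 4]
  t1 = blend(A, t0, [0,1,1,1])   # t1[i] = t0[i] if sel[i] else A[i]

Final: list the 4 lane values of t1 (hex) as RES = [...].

RES = [ 0xf4  0xf4  0xe9  0x73 ]

t0 = [0x9d, 0xf4, 0xe9, 0x73]
t1 = [0xf4, 0xf4, 0xe9, 0x73]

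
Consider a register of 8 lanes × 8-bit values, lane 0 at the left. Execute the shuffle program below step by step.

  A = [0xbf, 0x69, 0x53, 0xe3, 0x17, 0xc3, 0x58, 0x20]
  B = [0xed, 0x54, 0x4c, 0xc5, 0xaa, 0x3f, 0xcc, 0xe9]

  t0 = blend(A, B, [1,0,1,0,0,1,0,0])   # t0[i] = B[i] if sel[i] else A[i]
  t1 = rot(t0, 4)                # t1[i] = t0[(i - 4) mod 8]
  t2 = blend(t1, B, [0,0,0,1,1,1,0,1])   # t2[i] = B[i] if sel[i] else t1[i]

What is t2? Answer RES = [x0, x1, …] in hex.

RES = [ 0x17  0x3f  0x58  0xc5  0xaa  0x3f  0x4c  0xe9 ]

t0 = [0xed, 0x69, 0x4c, 0xe3, 0x17, 0x3f, 0x58, 0x20]
t1 = [0x17, 0x3f, 0x58, 0x20, 0xed, 0x69, 0x4c, 0xe3]
t2 = [0x17, 0x3f, 0x58, 0xc5, 0xaa, 0x3f, 0x4c, 0xe9]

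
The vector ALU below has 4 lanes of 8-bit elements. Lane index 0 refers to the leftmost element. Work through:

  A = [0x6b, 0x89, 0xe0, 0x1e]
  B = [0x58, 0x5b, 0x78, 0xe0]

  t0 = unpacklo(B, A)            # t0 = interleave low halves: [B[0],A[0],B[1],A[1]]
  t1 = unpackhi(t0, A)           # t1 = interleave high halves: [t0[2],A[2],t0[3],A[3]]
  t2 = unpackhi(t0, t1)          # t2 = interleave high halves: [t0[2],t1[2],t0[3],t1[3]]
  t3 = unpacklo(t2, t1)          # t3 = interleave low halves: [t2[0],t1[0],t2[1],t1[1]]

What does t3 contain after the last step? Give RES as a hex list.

→ t0 |58|6b|5b|89|
→ t1 |5b|e0|89|1e|
→ t2 |5b|89|89|1e|
→ t3 |5b|5b|89|e0|

RES = [0x5b, 0x5b, 0x89, 0xe0]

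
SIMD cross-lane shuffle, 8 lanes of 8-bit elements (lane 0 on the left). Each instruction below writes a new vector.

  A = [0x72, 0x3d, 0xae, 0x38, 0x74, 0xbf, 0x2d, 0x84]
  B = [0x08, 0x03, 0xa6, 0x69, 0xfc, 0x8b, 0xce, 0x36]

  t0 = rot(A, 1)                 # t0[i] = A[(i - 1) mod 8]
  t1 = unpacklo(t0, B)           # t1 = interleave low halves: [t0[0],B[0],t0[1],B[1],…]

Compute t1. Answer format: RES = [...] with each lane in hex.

t0 = [0x84, 0x72, 0x3d, 0xae, 0x38, 0x74, 0xbf, 0x2d]
t1 = [0x84, 0x08, 0x72, 0x03, 0x3d, 0xa6, 0xae, 0x69]

RES = [0x84, 0x08, 0x72, 0x03, 0x3d, 0xa6, 0xae, 0x69]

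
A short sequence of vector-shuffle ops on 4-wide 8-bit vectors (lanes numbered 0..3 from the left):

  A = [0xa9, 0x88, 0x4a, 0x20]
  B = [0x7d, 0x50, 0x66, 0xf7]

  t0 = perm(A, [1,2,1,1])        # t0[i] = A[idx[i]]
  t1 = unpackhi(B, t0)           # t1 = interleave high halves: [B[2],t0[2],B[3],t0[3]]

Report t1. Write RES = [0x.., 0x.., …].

→ t0 |88|4a|88|88|
→ t1 |66|88|f7|88|

RES = [ 0x66  0x88  0xf7  0x88 ]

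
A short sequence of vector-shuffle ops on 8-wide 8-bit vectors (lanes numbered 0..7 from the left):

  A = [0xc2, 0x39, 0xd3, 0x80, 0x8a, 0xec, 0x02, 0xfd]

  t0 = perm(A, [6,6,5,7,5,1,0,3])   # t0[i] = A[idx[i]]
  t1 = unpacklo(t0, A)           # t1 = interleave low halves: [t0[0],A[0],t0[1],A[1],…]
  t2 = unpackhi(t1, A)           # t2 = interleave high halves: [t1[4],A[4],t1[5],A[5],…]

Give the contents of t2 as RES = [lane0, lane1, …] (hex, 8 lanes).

RES = [0xec, 0x8a, 0xd3, 0xec, 0xfd, 0x02, 0x80, 0xfd]

  t0: 02 02 ec fd ec 39 c2 80
  t1: 02 c2 02 39 ec d3 fd 80
  t2: ec 8a d3 ec fd 02 80 fd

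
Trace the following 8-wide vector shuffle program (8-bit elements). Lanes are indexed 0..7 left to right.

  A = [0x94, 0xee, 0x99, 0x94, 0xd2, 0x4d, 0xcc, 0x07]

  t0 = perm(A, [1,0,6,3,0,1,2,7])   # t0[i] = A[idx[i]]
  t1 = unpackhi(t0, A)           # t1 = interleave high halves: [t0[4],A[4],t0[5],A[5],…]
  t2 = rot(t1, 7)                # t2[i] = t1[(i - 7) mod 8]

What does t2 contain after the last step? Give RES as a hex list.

t0 = [0xee, 0x94, 0xcc, 0x94, 0x94, 0xee, 0x99, 0x07]
t1 = [0x94, 0xd2, 0xee, 0x4d, 0x99, 0xcc, 0x07, 0x07]
t2 = [0xd2, 0xee, 0x4d, 0x99, 0xcc, 0x07, 0x07, 0x94]

RES = [0xd2, 0xee, 0x4d, 0x99, 0xcc, 0x07, 0x07, 0x94]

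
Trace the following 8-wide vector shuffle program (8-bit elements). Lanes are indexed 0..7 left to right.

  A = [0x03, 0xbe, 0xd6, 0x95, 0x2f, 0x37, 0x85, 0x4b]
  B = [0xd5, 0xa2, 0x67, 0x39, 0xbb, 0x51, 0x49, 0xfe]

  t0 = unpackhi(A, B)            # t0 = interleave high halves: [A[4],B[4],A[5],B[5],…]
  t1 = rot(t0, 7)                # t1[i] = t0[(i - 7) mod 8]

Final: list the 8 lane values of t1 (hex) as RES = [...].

→ t0 |2f|bb|37|51|85|49|4b|fe|
→ t1 |bb|37|51|85|49|4b|fe|2f|

RES = [ 0xbb  0x37  0x51  0x85  0x49  0x4b  0xfe  0x2f ]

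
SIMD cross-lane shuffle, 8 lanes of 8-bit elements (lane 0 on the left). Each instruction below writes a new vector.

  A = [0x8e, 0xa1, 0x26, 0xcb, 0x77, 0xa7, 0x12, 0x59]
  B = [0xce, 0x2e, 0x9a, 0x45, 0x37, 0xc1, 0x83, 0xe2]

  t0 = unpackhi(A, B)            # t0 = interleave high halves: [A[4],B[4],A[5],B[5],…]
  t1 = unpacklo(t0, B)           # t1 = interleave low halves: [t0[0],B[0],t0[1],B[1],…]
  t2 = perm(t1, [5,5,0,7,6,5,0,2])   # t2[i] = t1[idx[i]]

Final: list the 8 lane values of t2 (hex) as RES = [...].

→ t0 |77|37|a7|c1|12|83|59|e2|
→ t1 |77|ce|37|2e|a7|9a|c1|45|
→ t2 |9a|9a|77|45|c1|9a|77|37|

RES = [ 0x9a  0x9a  0x77  0x45  0xc1  0x9a  0x77  0x37 ]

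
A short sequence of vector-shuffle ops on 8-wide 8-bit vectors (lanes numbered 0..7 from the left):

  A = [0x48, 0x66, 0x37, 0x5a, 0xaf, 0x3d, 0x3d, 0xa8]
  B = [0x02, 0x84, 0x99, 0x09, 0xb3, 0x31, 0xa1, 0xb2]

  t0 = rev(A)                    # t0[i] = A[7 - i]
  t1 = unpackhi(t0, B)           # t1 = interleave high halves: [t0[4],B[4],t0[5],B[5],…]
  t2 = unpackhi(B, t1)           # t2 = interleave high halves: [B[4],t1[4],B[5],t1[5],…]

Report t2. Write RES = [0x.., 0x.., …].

RES = [ 0xb3  0x66  0x31  0xa1  0xa1  0x48  0xb2  0xb2 ]

  t0: a8 3d 3d af 5a 37 66 48
  t1: 5a b3 37 31 66 a1 48 b2
  t2: b3 66 31 a1 a1 48 b2 b2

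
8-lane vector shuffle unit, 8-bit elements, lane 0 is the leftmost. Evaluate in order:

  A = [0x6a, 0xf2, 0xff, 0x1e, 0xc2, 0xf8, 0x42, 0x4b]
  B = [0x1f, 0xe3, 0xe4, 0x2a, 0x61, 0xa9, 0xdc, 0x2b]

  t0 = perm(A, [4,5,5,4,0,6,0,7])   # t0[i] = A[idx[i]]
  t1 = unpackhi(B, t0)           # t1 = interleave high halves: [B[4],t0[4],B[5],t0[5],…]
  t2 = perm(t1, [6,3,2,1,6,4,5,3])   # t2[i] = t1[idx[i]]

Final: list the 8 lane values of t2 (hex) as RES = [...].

t0 = [0xc2, 0xf8, 0xf8, 0xc2, 0x6a, 0x42, 0x6a, 0x4b]
t1 = [0x61, 0x6a, 0xa9, 0x42, 0xdc, 0x6a, 0x2b, 0x4b]
t2 = [0x2b, 0x42, 0xa9, 0x6a, 0x2b, 0xdc, 0x6a, 0x42]

RES = [ 0x2b  0x42  0xa9  0x6a  0x2b  0xdc  0x6a  0x42 ]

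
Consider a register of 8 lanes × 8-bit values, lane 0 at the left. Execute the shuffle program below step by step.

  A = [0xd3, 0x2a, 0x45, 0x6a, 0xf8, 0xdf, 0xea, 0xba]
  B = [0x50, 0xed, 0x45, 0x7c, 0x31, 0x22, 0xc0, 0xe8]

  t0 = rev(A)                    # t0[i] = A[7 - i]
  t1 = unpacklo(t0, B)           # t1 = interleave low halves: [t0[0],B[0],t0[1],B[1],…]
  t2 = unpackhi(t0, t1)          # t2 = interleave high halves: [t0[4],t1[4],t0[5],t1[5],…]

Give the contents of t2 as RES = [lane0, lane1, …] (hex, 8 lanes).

RES = [ 0x6a  0xdf  0x45  0x45  0x2a  0xf8  0xd3  0x7c ]

→ t0 |ba|ea|df|f8|6a|45|2a|d3|
→ t1 |ba|50|ea|ed|df|45|f8|7c|
→ t2 |6a|df|45|45|2a|f8|d3|7c|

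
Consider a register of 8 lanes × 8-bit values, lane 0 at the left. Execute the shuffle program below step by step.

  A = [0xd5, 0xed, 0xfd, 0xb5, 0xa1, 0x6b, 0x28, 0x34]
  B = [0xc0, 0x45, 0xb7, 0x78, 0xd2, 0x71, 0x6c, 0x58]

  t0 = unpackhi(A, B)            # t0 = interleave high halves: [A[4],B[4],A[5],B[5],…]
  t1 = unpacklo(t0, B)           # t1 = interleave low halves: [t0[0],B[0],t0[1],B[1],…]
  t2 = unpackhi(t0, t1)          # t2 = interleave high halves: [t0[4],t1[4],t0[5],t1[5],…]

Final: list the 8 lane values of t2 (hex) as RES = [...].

RES = [0x28, 0x6b, 0x6c, 0xb7, 0x34, 0x71, 0x58, 0x78]

→ t0 |a1|d2|6b|71|28|6c|34|58|
→ t1 |a1|c0|d2|45|6b|b7|71|78|
→ t2 |28|6b|6c|b7|34|71|58|78|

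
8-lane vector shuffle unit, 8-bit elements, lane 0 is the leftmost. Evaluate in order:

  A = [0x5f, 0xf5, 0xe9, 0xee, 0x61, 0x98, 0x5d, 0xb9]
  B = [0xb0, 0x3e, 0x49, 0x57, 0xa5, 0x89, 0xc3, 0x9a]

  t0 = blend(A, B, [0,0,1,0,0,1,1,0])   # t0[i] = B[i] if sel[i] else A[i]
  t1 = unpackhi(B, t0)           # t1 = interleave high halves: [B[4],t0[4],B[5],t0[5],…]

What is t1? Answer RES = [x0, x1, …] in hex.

→ t0 |5f|f5|49|ee|61|89|c3|b9|
→ t1 |a5|61|89|89|c3|c3|9a|b9|

RES = [ 0xa5  0x61  0x89  0x89  0xc3  0xc3  0x9a  0xb9 ]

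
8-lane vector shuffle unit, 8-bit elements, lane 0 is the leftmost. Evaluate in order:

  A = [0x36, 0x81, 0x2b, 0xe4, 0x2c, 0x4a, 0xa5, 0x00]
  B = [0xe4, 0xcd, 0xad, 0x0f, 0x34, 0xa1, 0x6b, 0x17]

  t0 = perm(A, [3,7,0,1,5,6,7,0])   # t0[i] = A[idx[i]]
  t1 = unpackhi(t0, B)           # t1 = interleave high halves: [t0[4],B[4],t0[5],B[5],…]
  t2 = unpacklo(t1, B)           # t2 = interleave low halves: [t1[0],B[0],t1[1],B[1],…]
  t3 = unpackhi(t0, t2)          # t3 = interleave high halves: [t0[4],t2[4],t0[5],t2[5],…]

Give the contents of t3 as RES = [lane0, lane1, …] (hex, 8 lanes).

RES = [0x4a, 0xa5, 0xa5, 0xad, 0x00, 0xa1, 0x36, 0x0f]

t0 = [0xe4, 0x00, 0x36, 0x81, 0x4a, 0xa5, 0x00, 0x36]
t1 = [0x4a, 0x34, 0xa5, 0xa1, 0x00, 0x6b, 0x36, 0x17]
t2 = [0x4a, 0xe4, 0x34, 0xcd, 0xa5, 0xad, 0xa1, 0x0f]
t3 = [0x4a, 0xa5, 0xa5, 0xad, 0x00, 0xa1, 0x36, 0x0f]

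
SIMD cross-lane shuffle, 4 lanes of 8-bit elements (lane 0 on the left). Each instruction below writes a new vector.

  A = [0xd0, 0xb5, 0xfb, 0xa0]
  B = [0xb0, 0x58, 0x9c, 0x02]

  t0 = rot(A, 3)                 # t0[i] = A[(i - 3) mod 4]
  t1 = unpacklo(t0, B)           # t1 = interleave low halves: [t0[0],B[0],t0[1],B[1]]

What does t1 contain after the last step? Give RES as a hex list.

  t0: b5 fb a0 d0
  t1: b5 b0 fb 58

RES = [ 0xb5  0xb0  0xfb  0x58 ]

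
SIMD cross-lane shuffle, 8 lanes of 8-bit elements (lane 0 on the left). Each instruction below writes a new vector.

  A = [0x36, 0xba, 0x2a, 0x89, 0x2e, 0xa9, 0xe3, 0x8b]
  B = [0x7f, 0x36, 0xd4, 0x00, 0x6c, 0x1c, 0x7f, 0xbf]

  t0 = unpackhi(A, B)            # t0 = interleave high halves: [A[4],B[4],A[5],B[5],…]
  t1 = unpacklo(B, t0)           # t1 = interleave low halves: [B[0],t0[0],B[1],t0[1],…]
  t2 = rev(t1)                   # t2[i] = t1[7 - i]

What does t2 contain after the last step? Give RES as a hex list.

RES = [0x1c, 0x00, 0xa9, 0xd4, 0x6c, 0x36, 0x2e, 0x7f]

t0 = [0x2e, 0x6c, 0xa9, 0x1c, 0xe3, 0x7f, 0x8b, 0xbf]
t1 = [0x7f, 0x2e, 0x36, 0x6c, 0xd4, 0xa9, 0x00, 0x1c]
t2 = [0x1c, 0x00, 0xa9, 0xd4, 0x6c, 0x36, 0x2e, 0x7f]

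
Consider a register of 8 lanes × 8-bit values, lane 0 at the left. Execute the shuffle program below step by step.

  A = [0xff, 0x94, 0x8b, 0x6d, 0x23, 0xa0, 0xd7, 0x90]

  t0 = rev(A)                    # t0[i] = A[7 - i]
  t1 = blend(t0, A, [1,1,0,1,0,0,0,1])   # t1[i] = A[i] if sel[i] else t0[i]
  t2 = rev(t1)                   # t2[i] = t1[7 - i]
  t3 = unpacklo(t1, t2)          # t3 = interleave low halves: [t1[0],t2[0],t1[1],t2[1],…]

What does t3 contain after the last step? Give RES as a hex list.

RES = [ 0xff  0x90  0x94  0x94  0xa0  0x8b  0x6d  0x6d ]

  t0: 90 d7 a0 23 6d 8b 94 ff
  t1: ff 94 a0 6d 6d 8b 94 90
  t2: 90 94 8b 6d 6d a0 94 ff
  t3: ff 90 94 94 a0 8b 6d 6d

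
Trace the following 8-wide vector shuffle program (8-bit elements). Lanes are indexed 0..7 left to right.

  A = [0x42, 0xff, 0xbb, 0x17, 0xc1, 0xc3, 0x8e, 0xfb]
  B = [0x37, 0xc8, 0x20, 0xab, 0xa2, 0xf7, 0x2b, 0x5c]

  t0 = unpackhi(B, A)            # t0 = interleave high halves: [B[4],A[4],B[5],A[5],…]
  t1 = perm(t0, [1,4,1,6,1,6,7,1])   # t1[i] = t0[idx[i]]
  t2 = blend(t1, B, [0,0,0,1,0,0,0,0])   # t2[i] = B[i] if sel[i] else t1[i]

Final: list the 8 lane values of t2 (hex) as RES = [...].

RES = [ 0xc1  0x2b  0xc1  0xab  0xc1  0x5c  0xfb  0xc1 ]

→ t0 |a2|c1|f7|c3|2b|8e|5c|fb|
→ t1 |c1|2b|c1|5c|c1|5c|fb|c1|
→ t2 |c1|2b|c1|ab|c1|5c|fb|c1|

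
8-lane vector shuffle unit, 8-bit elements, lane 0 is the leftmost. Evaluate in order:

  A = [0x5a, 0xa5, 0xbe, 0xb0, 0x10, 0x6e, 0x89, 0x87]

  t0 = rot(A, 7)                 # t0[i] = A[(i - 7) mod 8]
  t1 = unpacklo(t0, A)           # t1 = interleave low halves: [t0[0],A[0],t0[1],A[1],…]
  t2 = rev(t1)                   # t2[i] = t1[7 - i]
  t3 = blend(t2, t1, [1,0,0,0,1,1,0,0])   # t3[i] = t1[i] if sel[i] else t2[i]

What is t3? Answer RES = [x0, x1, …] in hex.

→ t0 |a5|be|b0|10|6e|89|87|5a|
→ t1 |a5|5a|be|a5|b0|be|10|b0|
→ t2 |b0|10|be|b0|a5|be|5a|a5|
→ t3 |a5|10|be|b0|b0|be|5a|a5|

RES = [ 0xa5  0x10  0xbe  0xb0  0xb0  0xbe  0x5a  0xa5 ]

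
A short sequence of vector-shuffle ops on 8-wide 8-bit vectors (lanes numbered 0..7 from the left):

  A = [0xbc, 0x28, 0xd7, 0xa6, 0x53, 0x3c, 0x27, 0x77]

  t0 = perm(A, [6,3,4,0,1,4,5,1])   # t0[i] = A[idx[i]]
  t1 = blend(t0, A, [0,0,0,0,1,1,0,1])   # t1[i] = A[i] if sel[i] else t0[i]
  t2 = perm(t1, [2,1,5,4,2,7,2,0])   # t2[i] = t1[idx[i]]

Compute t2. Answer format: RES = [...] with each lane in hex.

t0 = [0x27, 0xa6, 0x53, 0xbc, 0x28, 0x53, 0x3c, 0x28]
t1 = [0x27, 0xa6, 0x53, 0xbc, 0x53, 0x3c, 0x3c, 0x77]
t2 = [0x53, 0xa6, 0x3c, 0x53, 0x53, 0x77, 0x53, 0x27]

RES = [ 0x53  0xa6  0x3c  0x53  0x53  0x77  0x53  0x27 ]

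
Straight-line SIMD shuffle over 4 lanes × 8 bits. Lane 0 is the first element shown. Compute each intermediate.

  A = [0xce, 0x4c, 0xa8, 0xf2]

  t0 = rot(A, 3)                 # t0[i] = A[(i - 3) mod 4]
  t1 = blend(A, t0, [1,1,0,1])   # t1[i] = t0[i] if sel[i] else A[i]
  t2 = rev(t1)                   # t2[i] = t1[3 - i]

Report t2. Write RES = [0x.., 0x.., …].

RES = [ 0xce  0xa8  0xa8  0x4c ]

→ t0 |4c|a8|f2|ce|
→ t1 |4c|a8|a8|ce|
→ t2 |ce|a8|a8|4c|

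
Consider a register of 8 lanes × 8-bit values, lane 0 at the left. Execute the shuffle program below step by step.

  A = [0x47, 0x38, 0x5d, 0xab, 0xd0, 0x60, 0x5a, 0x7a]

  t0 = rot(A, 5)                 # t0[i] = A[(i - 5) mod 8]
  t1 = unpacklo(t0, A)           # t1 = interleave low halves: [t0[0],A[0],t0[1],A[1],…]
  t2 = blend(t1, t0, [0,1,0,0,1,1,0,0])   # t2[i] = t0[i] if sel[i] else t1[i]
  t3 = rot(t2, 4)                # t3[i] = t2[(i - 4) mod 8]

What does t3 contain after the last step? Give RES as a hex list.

→ t0 |ab|d0|60|5a|7a|47|38|5d|
→ t1 |ab|47|d0|38|60|5d|5a|ab|
→ t2 |ab|d0|d0|38|7a|47|5a|ab|
→ t3 |7a|47|5a|ab|ab|d0|d0|38|

RES = [ 0x7a  0x47  0x5a  0xab  0xab  0xd0  0xd0  0x38 ]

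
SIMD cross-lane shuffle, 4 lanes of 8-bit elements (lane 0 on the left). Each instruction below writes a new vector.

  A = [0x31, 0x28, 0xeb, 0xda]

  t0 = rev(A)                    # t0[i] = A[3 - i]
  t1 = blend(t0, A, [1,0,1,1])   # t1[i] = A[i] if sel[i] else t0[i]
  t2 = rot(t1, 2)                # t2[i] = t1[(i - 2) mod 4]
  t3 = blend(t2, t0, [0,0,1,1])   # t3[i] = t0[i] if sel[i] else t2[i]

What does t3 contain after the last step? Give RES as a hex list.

RES = [ 0xeb  0xda  0x28  0x31 ]

→ t0 |da|eb|28|31|
→ t1 |31|eb|eb|da|
→ t2 |eb|da|31|eb|
→ t3 |eb|da|28|31|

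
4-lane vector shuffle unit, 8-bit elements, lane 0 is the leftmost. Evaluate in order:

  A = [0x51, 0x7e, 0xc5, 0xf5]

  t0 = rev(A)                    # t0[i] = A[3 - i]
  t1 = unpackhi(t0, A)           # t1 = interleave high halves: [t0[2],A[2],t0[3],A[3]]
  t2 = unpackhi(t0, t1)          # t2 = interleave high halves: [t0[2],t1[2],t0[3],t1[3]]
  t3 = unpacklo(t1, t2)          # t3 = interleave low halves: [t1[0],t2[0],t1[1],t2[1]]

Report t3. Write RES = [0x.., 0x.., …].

t0 = [0xf5, 0xc5, 0x7e, 0x51]
t1 = [0x7e, 0xc5, 0x51, 0xf5]
t2 = [0x7e, 0x51, 0x51, 0xf5]
t3 = [0x7e, 0x7e, 0xc5, 0x51]

RES = [ 0x7e  0x7e  0xc5  0x51 ]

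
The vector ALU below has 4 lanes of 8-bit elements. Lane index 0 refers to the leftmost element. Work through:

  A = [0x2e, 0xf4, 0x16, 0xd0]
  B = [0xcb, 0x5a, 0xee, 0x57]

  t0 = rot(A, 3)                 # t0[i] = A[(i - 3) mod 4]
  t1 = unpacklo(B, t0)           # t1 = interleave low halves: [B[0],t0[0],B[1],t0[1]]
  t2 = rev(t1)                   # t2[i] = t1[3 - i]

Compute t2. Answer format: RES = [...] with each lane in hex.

RES = [0x16, 0x5a, 0xf4, 0xcb]

  t0: f4 16 d0 2e
  t1: cb f4 5a 16
  t2: 16 5a f4 cb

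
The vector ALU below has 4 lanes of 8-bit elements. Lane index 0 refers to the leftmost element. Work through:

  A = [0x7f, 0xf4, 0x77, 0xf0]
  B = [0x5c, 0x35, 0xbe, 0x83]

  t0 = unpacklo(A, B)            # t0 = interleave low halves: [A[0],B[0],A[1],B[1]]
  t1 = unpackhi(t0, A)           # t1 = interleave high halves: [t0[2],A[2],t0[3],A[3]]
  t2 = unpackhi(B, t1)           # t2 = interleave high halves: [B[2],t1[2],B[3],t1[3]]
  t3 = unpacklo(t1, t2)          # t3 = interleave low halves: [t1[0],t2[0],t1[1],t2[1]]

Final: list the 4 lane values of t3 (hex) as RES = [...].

RES = [ 0xf4  0xbe  0x77  0x35 ]

→ t0 |7f|5c|f4|35|
→ t1 |f4|77|35|f0|
→ t2 |be|35|83|f0|
→ t3 |f4|be|77|35|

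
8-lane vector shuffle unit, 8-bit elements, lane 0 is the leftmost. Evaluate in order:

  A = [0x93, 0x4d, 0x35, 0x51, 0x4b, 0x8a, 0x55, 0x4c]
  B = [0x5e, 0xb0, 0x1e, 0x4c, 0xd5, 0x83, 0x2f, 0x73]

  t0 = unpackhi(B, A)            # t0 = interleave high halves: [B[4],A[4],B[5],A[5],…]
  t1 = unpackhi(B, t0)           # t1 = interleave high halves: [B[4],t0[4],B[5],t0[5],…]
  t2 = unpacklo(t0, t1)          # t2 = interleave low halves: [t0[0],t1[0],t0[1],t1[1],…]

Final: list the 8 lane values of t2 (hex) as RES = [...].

  t0: d5 4b 83 8a 2f 55 73 4c
  t1: d5 2f 83 55 2f 73 73 4c
  t2: d5 d5 4b 2f 83 83 8a 55

RES = [0xd5, 0xd5, 0x4b, 0x2f, 0x83, 0x83, 0x8a, 0x55]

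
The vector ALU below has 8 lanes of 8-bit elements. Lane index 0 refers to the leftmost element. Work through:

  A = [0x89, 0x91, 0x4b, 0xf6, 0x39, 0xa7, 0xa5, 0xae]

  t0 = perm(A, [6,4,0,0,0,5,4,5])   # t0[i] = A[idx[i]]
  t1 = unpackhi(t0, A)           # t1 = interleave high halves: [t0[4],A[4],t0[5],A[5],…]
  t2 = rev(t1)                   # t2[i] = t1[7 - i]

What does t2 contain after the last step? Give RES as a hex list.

t0 = [0xa5, 0x39, 0x89, 0x89, 0x89, 0xa7, 0x39, 0xa7]
t1 = [0x89, 0x39, 0xa7, 0xa7, 0x39, 0xa5, 0xa7, 0xae]
t2 = [0xae, 0xa7, 0xa5, 0x39, 0xa7, 0xa7, 0x39, 0x89]

RES = [0xae, 0xa7, 0xa5, 0x39, 0xa7, 0xa7, 0x39, 0x89]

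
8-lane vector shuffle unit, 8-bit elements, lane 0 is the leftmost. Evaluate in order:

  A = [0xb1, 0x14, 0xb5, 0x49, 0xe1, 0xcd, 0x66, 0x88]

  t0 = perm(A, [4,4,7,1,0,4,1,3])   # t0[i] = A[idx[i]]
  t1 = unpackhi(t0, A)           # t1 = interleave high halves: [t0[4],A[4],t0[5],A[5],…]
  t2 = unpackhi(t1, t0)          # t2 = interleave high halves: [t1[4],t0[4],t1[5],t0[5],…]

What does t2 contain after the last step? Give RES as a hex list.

→ t0 |e1|e1|88|14|b1|e1|14|49|
→ t1 |b1|e1|e1|cd|14|66|49|88|
→ t2 |14|b1|66|e1|49|14|88|49|

RES = [0x14, 0xb1, 0x66, 0xe1, 0x49, 0x14, 0x88, 0x49]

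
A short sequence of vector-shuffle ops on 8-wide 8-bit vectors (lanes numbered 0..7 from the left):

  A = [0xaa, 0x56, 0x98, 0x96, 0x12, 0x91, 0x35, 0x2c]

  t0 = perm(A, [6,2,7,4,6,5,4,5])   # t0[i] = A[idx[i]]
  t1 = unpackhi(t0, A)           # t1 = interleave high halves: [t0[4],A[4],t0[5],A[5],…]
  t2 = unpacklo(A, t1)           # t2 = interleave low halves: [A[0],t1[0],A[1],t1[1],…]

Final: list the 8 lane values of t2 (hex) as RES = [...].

RES = [0xaa, 0x35, 0x56, 0x12, 0x98, 0x91, 0x96, 0x91]

t0 = [0x35, 0x98, 0x2c, 0x12, 0x35, 0x91, 0x12, 0x91]
t1 = [0x35, 0x12, 0x91, 0x91, 0x12, 0x35, 0x91, 0x2c]
t2 = [0xaa, 0x35, 0x56, 0x12, 0x98, 0x91, 0x96, 0x91]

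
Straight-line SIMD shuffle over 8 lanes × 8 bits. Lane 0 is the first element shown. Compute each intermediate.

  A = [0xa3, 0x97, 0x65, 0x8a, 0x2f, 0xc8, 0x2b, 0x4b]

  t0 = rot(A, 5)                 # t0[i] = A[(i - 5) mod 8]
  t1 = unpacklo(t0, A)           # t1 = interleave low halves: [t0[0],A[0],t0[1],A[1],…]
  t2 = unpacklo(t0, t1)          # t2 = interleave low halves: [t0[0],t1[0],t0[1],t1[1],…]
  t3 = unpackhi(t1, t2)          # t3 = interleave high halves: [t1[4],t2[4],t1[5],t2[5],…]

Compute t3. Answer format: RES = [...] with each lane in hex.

→ t0 |8a|2f|c8|2b|4b|a3|97|65|
→ t1 |8a|a3|2f|97|c8|65|2b|8a|
→ t2 |8a|8a|2f|a3|c8|2f|2b|97|
→ t3 |c8|c8|65|2f|2b|2b|8a|97|

RES = [0xc8, 0xc8, 0x65, 0x2f, 0x2b, 0x2b, 0x8a, 0x97]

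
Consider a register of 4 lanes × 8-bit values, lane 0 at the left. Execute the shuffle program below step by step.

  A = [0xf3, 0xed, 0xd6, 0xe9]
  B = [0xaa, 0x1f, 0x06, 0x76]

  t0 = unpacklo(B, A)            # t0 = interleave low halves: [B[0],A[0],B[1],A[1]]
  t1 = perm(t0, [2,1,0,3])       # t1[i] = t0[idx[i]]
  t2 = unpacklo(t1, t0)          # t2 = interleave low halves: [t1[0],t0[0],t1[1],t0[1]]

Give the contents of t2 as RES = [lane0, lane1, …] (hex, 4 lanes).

t0 = [0xaa, 0xf3, 0x1f, 0xed]
t1 = [0x1f, 0xf3, 0xaa, 0xed]
t2 = [0x1f, 0xaa, 0xf3, 0xf3]

RES = [0x1f, 0xaa, 0xf3, 0xf3]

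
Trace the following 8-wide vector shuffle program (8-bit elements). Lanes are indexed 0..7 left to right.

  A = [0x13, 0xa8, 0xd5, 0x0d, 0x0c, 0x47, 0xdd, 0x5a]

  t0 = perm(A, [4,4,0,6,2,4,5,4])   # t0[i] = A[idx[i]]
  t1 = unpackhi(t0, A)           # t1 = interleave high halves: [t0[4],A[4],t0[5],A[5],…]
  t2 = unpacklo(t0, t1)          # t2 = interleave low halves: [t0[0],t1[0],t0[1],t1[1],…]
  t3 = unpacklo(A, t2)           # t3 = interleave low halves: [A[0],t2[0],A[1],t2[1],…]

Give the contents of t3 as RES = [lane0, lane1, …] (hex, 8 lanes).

t0 = [0x0c, 0x0c, 0x13, 0xdd, 0xd5, 0x0c, 0x47, 0x0c]
t1 = [0xd5, 0x0c, 0x0c, 0x47, 0x47, 0xdd, 0x0c, 0x5a]
t2 = [0x0c, 0xd5, 0x0c, 0x0c, 0x13, 0x0c, 0xdd, 0x47]
t3 = [0x13, 0x0c, 0xa8, 0xd5, 0xd5, 0x0c, 0x0d, 0x0c]

RES = [0x13, 0x0c, 0xa8, 0xd5, 0xd5, 0x0c, 0x0d, 0x0c]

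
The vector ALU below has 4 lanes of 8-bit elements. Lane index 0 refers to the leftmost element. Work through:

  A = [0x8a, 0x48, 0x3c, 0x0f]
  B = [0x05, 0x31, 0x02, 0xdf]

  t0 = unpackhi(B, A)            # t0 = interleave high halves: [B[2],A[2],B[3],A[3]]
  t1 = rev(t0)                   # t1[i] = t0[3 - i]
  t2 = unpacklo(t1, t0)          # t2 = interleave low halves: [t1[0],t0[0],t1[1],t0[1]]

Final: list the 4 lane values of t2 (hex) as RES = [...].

  t0: 02 3c df 0f
  t1: 0f df 3c 02
  t2: 0f 02 df 3c

RES = [ 0x0f  0x02  0xdf  0x3c ]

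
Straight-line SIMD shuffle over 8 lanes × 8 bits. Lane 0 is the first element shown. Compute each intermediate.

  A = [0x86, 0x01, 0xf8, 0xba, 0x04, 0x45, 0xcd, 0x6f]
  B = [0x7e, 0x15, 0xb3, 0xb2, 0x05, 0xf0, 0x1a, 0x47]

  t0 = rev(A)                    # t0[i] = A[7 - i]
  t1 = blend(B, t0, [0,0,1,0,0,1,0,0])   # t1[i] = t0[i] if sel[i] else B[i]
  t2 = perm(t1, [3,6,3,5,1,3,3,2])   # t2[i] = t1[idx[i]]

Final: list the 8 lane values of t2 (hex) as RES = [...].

RES = [ 0xb2  0x1a  0xb2  0xf8  0x15  0xb2  0xb2  0x45 ]

→ t0 |6f|cd|45|04|ba|f8|01|86|
→ t1 |7e|15|45|b2|05|f8|1a|47|
→ t2 |b2|1a|b2|f8|15|b2|b2|45|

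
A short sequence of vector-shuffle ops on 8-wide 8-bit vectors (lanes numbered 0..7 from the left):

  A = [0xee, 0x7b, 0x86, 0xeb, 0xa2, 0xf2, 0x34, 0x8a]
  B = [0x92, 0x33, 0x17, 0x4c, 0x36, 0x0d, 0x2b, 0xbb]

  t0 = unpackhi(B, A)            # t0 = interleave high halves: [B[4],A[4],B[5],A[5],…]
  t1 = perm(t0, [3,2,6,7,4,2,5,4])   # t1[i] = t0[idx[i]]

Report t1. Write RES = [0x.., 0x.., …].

RES = [ 0xf2  0x0d  0xbb  0x8a  0x2b  0x0d  0x34  0x2b ]

  t0: 36 a2 0d f2 2b 34 bb 8a
  t1: f2 0d bb 8a 2b 0d 34 2b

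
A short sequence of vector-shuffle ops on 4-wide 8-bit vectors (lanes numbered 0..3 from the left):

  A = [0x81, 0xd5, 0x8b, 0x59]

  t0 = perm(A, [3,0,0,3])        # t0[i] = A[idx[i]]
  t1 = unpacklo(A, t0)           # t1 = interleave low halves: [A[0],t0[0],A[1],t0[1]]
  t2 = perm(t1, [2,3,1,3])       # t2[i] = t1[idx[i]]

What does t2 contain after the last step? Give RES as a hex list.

→ t0 |59|81|81|59|
→ t1 |81|59|d5|81|
→ t2 |d5|81|59|81|

RES = [0xd5, 0x81, 0x59, 0x81]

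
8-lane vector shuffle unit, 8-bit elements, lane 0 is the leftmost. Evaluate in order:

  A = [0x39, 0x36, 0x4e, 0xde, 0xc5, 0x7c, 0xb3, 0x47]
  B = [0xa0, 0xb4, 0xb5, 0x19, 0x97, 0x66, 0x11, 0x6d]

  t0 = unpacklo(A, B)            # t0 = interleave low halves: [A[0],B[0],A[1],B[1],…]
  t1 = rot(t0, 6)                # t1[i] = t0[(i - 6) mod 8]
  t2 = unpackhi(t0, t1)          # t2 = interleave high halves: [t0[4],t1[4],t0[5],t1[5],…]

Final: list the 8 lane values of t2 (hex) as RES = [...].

t0 = [0x39, 0xa0, 0x36, 0xb4, 0x4e, 0xb5, 0xde, 0x19]
t1 = [0x36, 0xb4, 0x4e, 0xb5, 0xde, 0x19, 0x39, 0xa0]
t2 = [0x4e, 0xde, 0xb5, 0x19, 0xde, 0x39, 0x19, 0xa0]

RES = [ 0x4e  0xde  0xb5  0x19  0xde  0x39  0x19  0xa0 ]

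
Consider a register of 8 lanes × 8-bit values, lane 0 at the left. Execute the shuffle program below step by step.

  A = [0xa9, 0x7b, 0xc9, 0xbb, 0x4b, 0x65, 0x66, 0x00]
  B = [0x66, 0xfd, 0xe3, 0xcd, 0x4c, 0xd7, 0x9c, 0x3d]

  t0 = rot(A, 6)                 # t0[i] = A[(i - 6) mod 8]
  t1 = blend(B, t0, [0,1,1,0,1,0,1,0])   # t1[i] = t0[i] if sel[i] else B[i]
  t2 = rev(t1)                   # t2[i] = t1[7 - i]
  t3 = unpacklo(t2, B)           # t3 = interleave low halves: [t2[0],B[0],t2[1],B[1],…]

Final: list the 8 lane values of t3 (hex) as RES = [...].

  t0: c9 bb 4b 65 66 00 a9 7b
  t1: 66 bb 4b cd 66 d7 a9 3d
  t2: 3d a9 d7 66 cd 4b bb 66
  t3: 3d 66 a9 fd d7 e3 66 cd

RES = [0x3d, 0x66, 0xa9, 0xfd, 0xd7, 0xe3, 0x66, 0xcd]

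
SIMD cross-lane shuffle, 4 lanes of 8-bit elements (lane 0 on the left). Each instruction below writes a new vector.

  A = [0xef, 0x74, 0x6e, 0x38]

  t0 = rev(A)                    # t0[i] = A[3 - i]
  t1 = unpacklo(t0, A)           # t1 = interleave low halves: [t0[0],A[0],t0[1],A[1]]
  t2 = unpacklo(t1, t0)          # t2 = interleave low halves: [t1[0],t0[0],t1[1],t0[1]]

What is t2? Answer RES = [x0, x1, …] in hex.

t0 = [0x38, 0x6e, 0x74, 0xef]
t1 = [0x38, 0xef, 0x6e, 0x74]
t2 = [0x38, 0x38, 0xef, 0x6e]

RES = [ 0x38  0x38  0xef  0x6e ]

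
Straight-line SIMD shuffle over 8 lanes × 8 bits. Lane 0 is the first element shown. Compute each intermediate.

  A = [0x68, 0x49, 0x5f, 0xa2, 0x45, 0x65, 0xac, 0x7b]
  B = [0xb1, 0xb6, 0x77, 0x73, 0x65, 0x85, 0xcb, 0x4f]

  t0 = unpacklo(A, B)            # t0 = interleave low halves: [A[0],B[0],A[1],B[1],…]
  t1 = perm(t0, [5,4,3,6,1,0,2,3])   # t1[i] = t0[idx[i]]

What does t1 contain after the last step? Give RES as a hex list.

t0 = [0x68, 0xb1, 0x49, 0xb6, 0x5f, 0x77, 0xa2, 0x73]
t1 = [0x77, 0x5f, 0xb6, 0xa2, 0xb1, 0x68, 0x49, 0xb6]

RES = [ 0x77  0x5f  0xb6  0xa2  0xb1  0x68  0x49  0xb6 ]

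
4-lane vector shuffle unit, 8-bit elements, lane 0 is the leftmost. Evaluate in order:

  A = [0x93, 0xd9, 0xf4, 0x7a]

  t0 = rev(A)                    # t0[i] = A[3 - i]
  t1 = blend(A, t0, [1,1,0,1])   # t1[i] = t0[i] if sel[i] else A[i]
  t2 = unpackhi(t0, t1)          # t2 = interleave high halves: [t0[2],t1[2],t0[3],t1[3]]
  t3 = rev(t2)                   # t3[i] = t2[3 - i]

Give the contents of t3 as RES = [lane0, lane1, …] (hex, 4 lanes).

RES = [0x93, 0x93, 0xf4, 0xd9]

  t0: 7a f4 d9 93
  t1: 7a f4 f4 93
  t2: d9 f4 93 93
  t3: 93 93 f4 d9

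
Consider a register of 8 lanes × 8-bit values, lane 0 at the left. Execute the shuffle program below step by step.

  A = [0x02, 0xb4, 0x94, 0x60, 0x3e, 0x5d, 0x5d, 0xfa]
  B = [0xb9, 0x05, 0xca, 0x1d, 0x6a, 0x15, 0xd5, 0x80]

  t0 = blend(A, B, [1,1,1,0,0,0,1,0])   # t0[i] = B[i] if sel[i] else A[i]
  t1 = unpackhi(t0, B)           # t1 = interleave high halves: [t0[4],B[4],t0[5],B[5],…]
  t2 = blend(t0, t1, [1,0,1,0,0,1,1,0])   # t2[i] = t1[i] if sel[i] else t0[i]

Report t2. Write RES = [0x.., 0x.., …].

→ t0 |b9|05|ca|60|3e|5d|d5|fa|
→ t1 |3e|6a|5d|15|d5|d5|fa|80|
→ t2 |3e|05|5d|60|3e|d5|fa|fa|

RES = [ 0x3e  0x05  0x5d  0x60  0x3e  0xd5  0xfa  0xfa ]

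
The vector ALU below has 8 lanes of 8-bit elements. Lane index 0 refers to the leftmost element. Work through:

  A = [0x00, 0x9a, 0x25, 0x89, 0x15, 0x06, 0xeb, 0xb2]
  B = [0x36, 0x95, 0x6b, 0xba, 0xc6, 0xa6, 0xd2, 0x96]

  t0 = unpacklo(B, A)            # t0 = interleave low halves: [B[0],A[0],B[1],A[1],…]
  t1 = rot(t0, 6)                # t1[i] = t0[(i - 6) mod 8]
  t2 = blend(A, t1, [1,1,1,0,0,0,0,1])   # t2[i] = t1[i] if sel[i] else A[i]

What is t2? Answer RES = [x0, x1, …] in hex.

RES = [0x95, 0x9a, 0x6b, 0x89, 0x15, 0x06, 0xeb, 0x00]

t0 = [0x36, 0x00, 0x95, 0x9a, 0x6b, 0x25, 0xba, 0x89]
t1 = [0x95, 0x9a, 0x6b, 0x25, 0xba, 0x89, 0x36, 0x00]
t2 = [0x95, 0x9a, 0x6b, 0x89, 0x15, 0x06, 0xeb, 0x00]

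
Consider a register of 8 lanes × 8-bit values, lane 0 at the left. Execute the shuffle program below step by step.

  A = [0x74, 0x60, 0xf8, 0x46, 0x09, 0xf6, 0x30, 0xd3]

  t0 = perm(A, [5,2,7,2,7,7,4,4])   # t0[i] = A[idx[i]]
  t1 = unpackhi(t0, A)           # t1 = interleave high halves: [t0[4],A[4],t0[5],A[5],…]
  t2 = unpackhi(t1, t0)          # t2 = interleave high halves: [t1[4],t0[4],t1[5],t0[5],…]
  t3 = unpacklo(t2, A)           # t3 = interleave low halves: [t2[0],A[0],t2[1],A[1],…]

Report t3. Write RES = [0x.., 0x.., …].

RES = [ 0x09  0x74  0xd3  0x60  0x30  0xf8  0xd3  0x46 ]

→ t0 |f6|f8|d3|f8|d3|d3|09|09|
→ t1 |d3|09|d3|f6|09|30|09|d3|
→ t2 |09|d3|30|d3|09|09|d3|09|
→ t3 |09|74|d3|60|30|f8|d3|46|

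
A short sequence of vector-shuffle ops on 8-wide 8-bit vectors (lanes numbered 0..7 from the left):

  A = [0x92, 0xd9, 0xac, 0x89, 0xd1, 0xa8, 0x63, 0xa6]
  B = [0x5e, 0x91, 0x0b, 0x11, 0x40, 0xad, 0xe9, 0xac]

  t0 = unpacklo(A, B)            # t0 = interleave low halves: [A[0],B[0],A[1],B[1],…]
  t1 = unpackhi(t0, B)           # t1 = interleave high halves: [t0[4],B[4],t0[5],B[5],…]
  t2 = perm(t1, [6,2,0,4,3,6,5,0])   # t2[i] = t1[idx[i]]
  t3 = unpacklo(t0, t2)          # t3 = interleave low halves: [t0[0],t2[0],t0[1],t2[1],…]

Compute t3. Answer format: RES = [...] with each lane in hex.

RES = [0x92, 0x11, 0x5e, 0x0b, 0xd9, 0xac, 0x91, 0x89]

t0 = [0x92, 0x5e, 0xd9, 0x91, 0xac, 0x0b, 0x89, 0x11]
t1 = [0xac, 0x40, 0x0b, 0xad, 0x89, 0xe9, 0x11, 0xac]
t2 = [0x11, 0x0b, 0xac, 0x89, 0xad, 0x11, 0xe9, 0xac]
t3 = [0x92, 0x11, 0x5e, 0x0b, 0xd9, 0xac, 0x91, 0x89]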